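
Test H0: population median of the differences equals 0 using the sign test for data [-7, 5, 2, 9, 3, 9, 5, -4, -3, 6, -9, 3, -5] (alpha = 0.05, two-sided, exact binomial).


Step 1: Discard zero differences. Original n = 13; n_eff = number of nonzero differences = 13.
Nonzero differences (with sign): -7, +5, +2, +9, +3, +9, +5, -4, -3, +6, -9, +3, -5
Step 2: Count signs: positive = 8, negative = 5.
Step 3: Under H0: P(positive) = 0.5, so the number of positives S ~ Bin(13, 0.5).
Step 4: Two-sided exact p-value = sum of Bin(13,0.5) probabilities at or below the observed probability = 0.581055.
Step 5: alpha = 0.05. fail to reject H0.

n_eff = 13, pos = 8, neg = 5, p = 0.581055, fail to reject H0.


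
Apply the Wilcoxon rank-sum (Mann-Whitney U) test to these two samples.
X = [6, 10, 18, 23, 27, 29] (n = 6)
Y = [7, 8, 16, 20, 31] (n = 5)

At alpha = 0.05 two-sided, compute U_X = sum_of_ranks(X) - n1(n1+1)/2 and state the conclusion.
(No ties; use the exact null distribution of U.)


Step 1: Combine and sort all 11 observations; assign midranks.
sorted (value, group): (6,X), (7,Y), (8,Y), (10,X), (16,Y), (18,X), (20,Y), (23,X), (27,X), (29,X), (31,Y)
ranks: 6->1, 7->2, 8->3, 10->4, 16->5, 18->6, 20->7, 23->8, 27->9, 29->10, 31->11
Step 2: Rank sum for X: R1 = 1 + 4 + 6 + 8 + 9 + 10 = 38.
Step 3: U_X = R1 - n1(n1+1)/2 = 38 - 6*7/2 = 38 - 21 = 17.
       U_Y = n1*n2 - U_X = 30 - 17 = 13.
Step 4: No ties, so the exact null distribution of U (based on enumerating the C(11,6) = 462 equally likely rank assignments) gives the two-sided p-value.
Step 5: p-value = 0.792208; compare to alpha = 0.05. fail to reject H0.

U_X = 17, p = 0.792208, fail to reject H0 at alpha = 0.05.


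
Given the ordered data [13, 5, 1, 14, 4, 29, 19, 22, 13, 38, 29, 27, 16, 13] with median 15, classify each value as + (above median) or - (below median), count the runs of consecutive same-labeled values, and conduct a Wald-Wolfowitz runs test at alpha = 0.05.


Step 1: Compute median = 15; label A = above, B = below.
Labels in order: BBBBBAAABAAAAB  (n_A = 7, n_B = 7)
Step 2: Count runs R = 5.
Step 3: Under H0 (random ordering), E[R] = 2*n_A*n_B/(n_A+n_B) + 1 = 2*7*7/14 + 1 = 8.0000.
        Var[R] = 2*n_A*n_B*(2*n_A*n_B - n_A - n_B) / ((n_A+n_B)^2 * (n_A+n_B-1)) = 8232/2548 = 3.2308.
        SD[R] = 1.7974.
Step 4: Continuity-corrected z = (R + 0.5 - E[R]) / SD[R] = (5 + 0.5 - 8.0000) / 1.7974 = -1.3909.
Step 5: Two-sided p-value via normal approximation = 2*(1 - Phi(|z|)) = 0.164264.
Step 6: alpha = 0.05. fail to reject H0.

R = 5, z = -1.3909, p = 0.164264, fail to reject H0.


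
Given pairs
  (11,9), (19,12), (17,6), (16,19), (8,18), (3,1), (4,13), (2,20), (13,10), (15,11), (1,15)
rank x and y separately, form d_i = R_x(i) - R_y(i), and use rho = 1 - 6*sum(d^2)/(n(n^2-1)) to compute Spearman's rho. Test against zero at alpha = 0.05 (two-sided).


Step 1: Rank x and y separately (midranks; no ties here).
rank(x): 11->6, 19->11, 17->10, 16->9, 8->5, 3->3, 4->4, 2->2, 13->7, 15->8, 1->1
rank(y): 9->3, 12->6, 6->2, 19->10, 18->9, 1->1, 13->7, 20->11, 10->4, 11->5, 15->8
Step 2: d_i = R_x(i) - R_y(i); compute d_i^2.
  (6-3)^2=9, (11-6)^2=25, (10-2)^2=64, (9-10)^2=1, (5-9)^2=16, (3-1)^2=4, (4-7)^2=9, (2-11)^2=81, (7-4)^2=9, (8-5)^2=9, (1-8)^2=49
sum(d^2) = 276.
Step 3: rho = 1 - 6*276 / (11*(11^2 - 1)) = 1 - 1656/1320 = -0.254545.
Step 4: Under H0, t = rho * sqrt((n-2)/(1-rho^2)) = -0.7896 ~ t(9).
Step 5: Two-sided p-value from the t-distribution with 9 df = 0.450037.
Step 6: alpha = 0.05. fail to reject H0.

rho = -0.2545, p = 0.450037, fail to reject H0 at alpha = 0.05.


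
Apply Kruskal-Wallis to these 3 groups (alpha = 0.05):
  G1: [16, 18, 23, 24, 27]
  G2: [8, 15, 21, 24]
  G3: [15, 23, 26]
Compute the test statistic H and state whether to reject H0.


Step 1: Combine all N = 12 observations and assign midranks.
sorted (value, group, rank): (8,G2,1), (15,G2,2.5), (15,G3,2.5), (16,G1,4), (18,G1,5), (21,G2,6), (23,G1,7.5), (23,G3,7.5), (24,G1,9.5), (24,G2,9.5), (26,G3,11), (27,G1,12)
Step 2: Sum ranks within each group.
R_1 = 38 (n_1 = 5)
R_2 = 19 (n_2 = 4)
R_3 = 21 (n_3 = 3)
Step 3: H = 12/(N(N+1)) * sum(R_i^2/n_i) - 3(N+1)
     = 12/(12*13) * (38^2/5 + 19^2/4 + 21^2/3) - 3*13
     = 0.076923 * 526.05 - 39
     = 1.465385.
Step 4: Ties present; correction factor C = 1 - 18/(12^3 - 12) = 0.989510. Corrected H = 1.465385 / 0.989510 = 1.480919.
Step 5: Under H0, H ~ chi^2(2); p-value = 0.476895.
Step 6: alpha = 0.05. fail to reject H0.

H = 1.4809, df = 2, p = 0.476895, fail to reject H0.


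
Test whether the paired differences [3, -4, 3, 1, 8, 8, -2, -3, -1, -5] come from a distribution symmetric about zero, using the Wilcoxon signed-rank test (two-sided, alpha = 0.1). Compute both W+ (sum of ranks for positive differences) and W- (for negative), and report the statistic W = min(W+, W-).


Step 1: Drop any zero differences (none here) and take |d_i|.
|d| = [3, 4, 3, 1, 8, 8, 2, 3, 1, 5]
Step 2: Midrank |d_i| (ties get averaged ranks).
ranks: |3|->5, |4|->7, |3|->5, |1|->1.5, |8|->9.5, |8|->9.5, |2|->3, |3|->5, |1|->1.5, |5|->8
Step 3: Attach original signs; sum ranks with positive sign and with negative sign.
W+ = 5 + 5 + 1.5 + 9.5 + 9.5 = 30.5
W- = 7 + 3 + 5 + 1.5 + 8 = 24.5
(Check: W+ + W- = 55 should equal n(n+1)/2 = 55.)
Step 4: Test statistic W = min(W+, W-) = 24.5.
Step 5: Ties in |d|, so use the tie-corrected normal approximation.
        E[W] = n(n+1)/4 = 10*11/4 = 27.5.
        Tie groups: |d|=1 (t=2), |d|=3 (t=3), |d|=8 (t=2); sum(t^3 - t) = 36.
        Var[W] = n(n+1)(2n+1)/24 - sum(t^3-t)/48 = 2310/24 - 36/48 = 95.5.
        z = (W - E[W]) / sqrt(Var[W]) = (24.5 - 27.5) / 9.7724 = -0.3070.
        Two-sided p = 2*Phi(z) = 0.758853.
Step 6: alpha = 0.1. fail to reject H0.

W+ = 30.5, W- = 24.5, W = min = 24.5, p = 0.758853, fail to reject H0.


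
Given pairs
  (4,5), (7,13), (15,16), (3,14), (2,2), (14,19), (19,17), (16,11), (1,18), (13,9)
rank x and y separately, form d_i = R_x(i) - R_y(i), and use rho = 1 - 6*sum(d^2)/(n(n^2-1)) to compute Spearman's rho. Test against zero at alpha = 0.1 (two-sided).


Step 1: Rank x and y separately (midranks; no ties here).
rank(x): 4->4, 7->5, 15->8, 3->3, 2->2, 14->7, 19->10, 16->9, 1->1, 13->6
rank(y): 5->2, 13->5, 16->7, 14->6, 2->1, 19->10, 17->8, 11->4, 18->9, 9->3
Step 2: d_i = R_x(i) - R_y(i); compute d_i^2.
  (4-2)^2=4, (5-5)^2=0, (8-7)^2=1, (3-6)^2=9, (2-1)^2=1, (7-10)^2=9, (10-8)^2=4, (9-4)^2=25, (1-9)^2=64, (6-3)^2=9
sum(d^2) = 126.
Step 3: rho = 1 - 6*126 / (10*(10^2 - 1)) = 1 - 756/990 = 0.236364.
Step 4: Under H0, t = rho * sqrt((n-2)/(1-rho^2)) = 0.6880 ~ t(8).
Step 5: Two-sided p-value from the t-distribution with 8 df = 0.510885.
Step 6: alpha = 0.1. fail to reject H0.

rho = 0.2364, p = 0.510885, fail to reject H0 at alpha = 0.1.


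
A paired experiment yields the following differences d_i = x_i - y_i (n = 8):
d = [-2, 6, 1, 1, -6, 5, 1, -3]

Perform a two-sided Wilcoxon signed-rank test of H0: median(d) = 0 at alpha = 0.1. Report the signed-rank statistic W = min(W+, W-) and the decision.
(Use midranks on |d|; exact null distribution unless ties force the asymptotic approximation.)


Step 1: Drop any zero differences (none here) and take |d_i|.
|d| = [2, 6, 1, 1, 6, 5, 1, 3]
Step 2: Midrank |d_i| (ties get averaged ranks).
ranks: |2|->4, |6|->7.5, |1|->2, |1|->2, |6|->7.5, |5|->6, |1|->2, |3|->5
Step 3: Attach original signs; sum ranks with positive sign and with negative sign.
W+ = 7.5 + 2 + 2 + 6 + 2 = 19.5
W- = 4 + 7.5 + 5 = 16.5
(Check: W+ + W- = 36 should equal n(n+1)/2 = 36.)
Step 4: Test statistic W = min(W+, W-) = 16.5.
Step 5: Ties in |d|, so use the tie-corrected normal approximation.
        E[W] = n(n+1)/4 = 8*9/4 = 18.
        Tie groups: |d|=1 (t=3), |d|=6 (t=2); sum(t^3 - t) = 30.
        Var[W] = n(n+1)(2n+1)/24 - sum(t^3-t)/48 = 1224/24 - 30/48 = 50.375.
        z = (W - E[W]) / sqrt(Var[W]) = (16.5 - 18) / 7.0975 = -0.2113.
        Two-sided p = 2*Phi(z) = 0.832621.
Step 6: alpha = 0.1. fail to reject H0.

W+ = 19.5, W- = 16.5, W = min = 16.5, p = 0.832621, fail to reject H0.


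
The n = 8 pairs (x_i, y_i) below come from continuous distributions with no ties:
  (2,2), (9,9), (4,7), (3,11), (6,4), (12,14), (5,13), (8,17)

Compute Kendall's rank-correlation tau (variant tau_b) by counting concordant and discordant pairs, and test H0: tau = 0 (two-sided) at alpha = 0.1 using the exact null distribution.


Step 1: Enumerate the 28 unordered pairs (i,j) with i<j and classify each by sign(x_j-x_i) * sign(y_j-y_i).
  (1,2):dx=+7,dy=+7->C; (1,3):dx=+2,dy=+5->C; (1,4):dx=+1,dy=+9->C; (1,5):dx=+4,dy=+2->C
  (1,6):dx=+10,dy=+12->C; (1,7):dx=+3,dy=+11->C; (1,8):dx=+6,dy=+15->C; (2,3):dx=-5,dy=-2->C
  (2,4):dx=-6,dy=+2->D; (2,5):dx=-3,dy=-5->C; (2,6):dx=+3,dy=+5->C; (2,7):dx=-4,dy=+4->D
  (2,8):dx=-1,dy=+8->D; (3,4):dx=-1,dy=+4->D; (3,5):dx=+2,dy=-3->D; (3,6):dx=+8,dy=+7->C
  (3,7):dx=+1,dy=+6->C; (3,8):dx=+4,dy=+10->C; (4,5):dx=+3,dy=-7->D; (4,6):dx=+9,dy=+3->C
  (4,7):dx=+2,dy=+2->C; (4,8):dx=+5,dy=+6->C; (5,6):dx=+6,dy=+10->C; (5,7):dx=-1,dy=+9->D
  (5,8):dx=+2,dy=+13->C; (6,7):dx=-7,dy=-1->C; (6,8):dx=-4,dy=+3->D; (7,8):dx=+3,dy=+4->C
Step 2: C = 20, D = 8, total pairs = 28.
Step 3: tau = (C - D)/(n(n-1)/2) = (20 - 8)/28 = 0.428571.
Step 4: Exact two-sided p-value (enumerate n! = 40320 permutations of y under H0): p = 0.178869.
Step 5: alpha = 0.1. fail to reject H0.

tau_b = 0.4286 (C=20, D=8), p = 0.178869, fail to reject H0.


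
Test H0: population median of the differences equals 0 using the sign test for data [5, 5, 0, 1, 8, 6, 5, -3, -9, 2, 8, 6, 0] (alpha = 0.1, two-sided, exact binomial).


Step 1: Discard zero differences. Original n = 13; n_eff = number of nonzero differences = 11.
Nonzero differences (with sign): +5, +5, +1, +8, +6, +5, -3, -9, +2, +8, +6
Step 2: Count signs: positive = 9, negative = 2.
Step 3: Under H0: P(positive) = 0.5, so the number of positives S ~ Bin(11, 0.5).
Step 4: Two-sided exact p-value = sum of Bin(11,0.5) probabilities at or below the observed probability = 0.065430.
Step 5: alpha = 0.1. reject H0.

n_eff = 11, pos = 9, neg = 2, p = 0.065430, reject H0.


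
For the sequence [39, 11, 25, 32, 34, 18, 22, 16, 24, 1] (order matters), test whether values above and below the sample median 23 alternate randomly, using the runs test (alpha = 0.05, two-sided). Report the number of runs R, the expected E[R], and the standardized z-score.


Step 1: Compute median = 23; label A = above, B = below.
Labels in order: ABAAABBBAB  (n_A = 5, n_B = 5)
Step 2: Count runs R = 6.
Step 3: Under H0 (random ordering), E[R] = 2*n_A*n_B/(n_A+n_B) + 1 = 2*5*5/10 + 1 = 6.0000.
        Var[R] = 2*n_A*n_B*(2*n_A*n_B - n_A - n_B) / ((n_A+n_B)^2 * (n_A+n_B-1)) = 2000/900 = 2.2222.
        SD[R] = 1.4907.
Step 4: R = E[R], so z = 0 with no continuity correction.
Step 5: Two-sided p-value via normal approximation = 2*(1 - Phi(|z|)) = 1.000000.
Step 6: alpha = 0.05. fail to reject H0.

R = 6, z = 0.0000, p = 1.000000, fail to reject H0.


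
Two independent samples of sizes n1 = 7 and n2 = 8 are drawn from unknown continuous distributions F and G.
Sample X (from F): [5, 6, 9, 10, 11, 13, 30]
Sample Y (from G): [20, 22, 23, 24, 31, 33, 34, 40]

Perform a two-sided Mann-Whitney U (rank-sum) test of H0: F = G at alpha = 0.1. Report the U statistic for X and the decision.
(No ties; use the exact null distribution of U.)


Step 1: Combine and sort all 15 observations; assign midranks.
sorted (value, group): (5,X), (6,X), (9,X), (10,X), (11,X), (13,X), (20,Y), (22,Y), (23,Y), (24,Y), (30,X), (31,Y), (33,Y), (34,Y), (40,Y)
ranks: 5->1, 6->2, 9->3, 10->4, 11->5, 13->6, 20->7, 22->8, 23->9, 24->10, 30->11, 31->12, 33->13, 34->14, 40->15
Step 2: Rank sum for X: R1 = 1 + 2 + 3 + 4 + 5 + 6 + 11 = 32.
Step 3: U_X = R1 - n1(n1+1)/2 = 32 - 7*8/2 = 32 - 28 = 4.
       U_Y = n1*n2 - U_X = 56 - 4 = 52.
Step 4: No ties, so the exact null distribution of U (based on enumerating the C(15,7) = 6435 equally likely rank assignments) gives the two-sided p-value.
Step 5: p-value = 0.003730; compare to alpha = 0.1. reject H0.

U_X = 4, p = 0.003730, reject H0 at alpha = 0.1.


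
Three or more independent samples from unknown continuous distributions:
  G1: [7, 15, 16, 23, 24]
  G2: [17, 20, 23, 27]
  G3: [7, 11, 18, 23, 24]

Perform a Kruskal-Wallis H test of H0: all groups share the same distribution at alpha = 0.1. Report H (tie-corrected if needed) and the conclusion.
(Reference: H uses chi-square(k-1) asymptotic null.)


Step 1: Combine all N = 14 observations and assign midranks.
sorted (value, group, rank): (7,G1,1.5), (7,G3,1.5), (11,G3,3), (15,G1,4), (16,G1,5), (17,G2,6), (18,G3,7), (20,G2,8), (23,G1,10), (23,G2,10), (23,G3,10), (24,G1,12.5), (24,G3,12.5), (27,G2,14)
Step 2: Sum ranks within each group.
R_1 = 33 (n_1 = 5)
R_2 = 38 (n_2 = 4)
R_3 = 34 (n_3 = 5)
Step 3: H = 12/(N(N+1)) * sum(R_i^2/n_i) - 3(N+1)
     = 12/(14*15) * (33^2/5 + 38^2/4 + 34^2/5) - 3*15
     = 0.057143 * 810 - 45
     = 1.285714.
Step 4: Ties present; correction factor C = 1 - 36/(14^3 - 14) = 0.986813. Corrected H = 1.285714 / 0.986813 = 1.302895.
Step 5: Under H0, H ~ chi^2(2); p-value = 0.521291.
Step 6: alpha = 0.1. fail to reject H0.

H = 1.3029, df = 2, p = 0.521291, fail to reject H0.


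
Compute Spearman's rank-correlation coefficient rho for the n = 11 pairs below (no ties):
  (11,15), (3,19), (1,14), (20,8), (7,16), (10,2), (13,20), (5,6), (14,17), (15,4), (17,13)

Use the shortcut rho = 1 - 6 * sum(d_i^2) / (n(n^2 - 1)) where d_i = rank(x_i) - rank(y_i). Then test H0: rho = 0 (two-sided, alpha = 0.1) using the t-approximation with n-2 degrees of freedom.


Step 1: Rank x and y separately (midranks; no ties here).
rank(x): 11->6, 3->2, 1->1, 20->11, 7->4, 10->5, 13->7, 5->3, 14->8, 15->9, 17->10
rank(y): 15->7, 19->10, 14->6, 8->4, 16->8, 2->1, 20->11, 6->3, 17->9, 4->2, 13->5
Step 2: d_i = R_x(i) - R_y(i); compute d_i^2.
  (6-7)^2=1, (2-10)^2=64, (1-6)^2=25, (11-4)^2=49, (4-8)^2=16, (5-1)^2=16, (7-11)^2=16, (3-3)^2=0, (8-9)^2=1, (9-2)^2=49, (10-5)^2=25
sum(d^2) = 262.
Step 3: rho = 1 - 6*262 / (11*(11^2 - 1)) = 1 - 1572/1320 = -0.190909.
Step 4: Under H0, t = rho * sqrt((n-2)/(1-rho^2)) = -0.5835 ~ t(9).
Step 5: Two-sided p-value from the t-distribution with 9 df = 0.573913.
Step 6: alpha = 0.1. fail to reject H0.

rho = -0.1909, p = 0.573913, fail to reject H0 at alpha = 0.1.


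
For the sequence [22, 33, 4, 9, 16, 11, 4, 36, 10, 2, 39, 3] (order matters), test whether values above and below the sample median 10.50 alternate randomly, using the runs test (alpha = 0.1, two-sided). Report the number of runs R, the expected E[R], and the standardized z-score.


Step 1: Compute median = 10.50; label A = above, B = below.
Labels in order: AABBAABABBAB  (n_A = 6, n_B = 6)
Step 2: Count runs R = 8.
Step 3: Under H0 (random ordering), E[R] = 2*n_A*n_B/(n_A+n_B) + 1 = 2*6*6/12 + 1 = 7.0000.
        Var[R] = 2*n_A*n_B*(2*n_A*n_B - n_A - n_B) / ((n_A+n_B)^2 * (n_A+n_B-1)) = 4320/1584 = 2.7273.
        SD[R] = 1.6514.
Step 4: Continuity-corrected z = (R - 0.5 - E[R]) / SD[R] = (8 - 0.5 - 7.0000) / 1.6514 = 0.3028.
Step 5: Two-sided p-value via normal approximation = 2*(1 - Phi(|z|)) = 0.762069.
Step 6: alpha = 0.1. fail to reject H0.

R = 8, z = 0.3028, p = 0.762069, fail to reject H0.


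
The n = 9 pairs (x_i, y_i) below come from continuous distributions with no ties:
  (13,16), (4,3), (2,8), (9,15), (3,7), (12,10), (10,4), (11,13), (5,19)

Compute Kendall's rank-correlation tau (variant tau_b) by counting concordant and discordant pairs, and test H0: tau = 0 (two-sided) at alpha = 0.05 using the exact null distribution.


Step 1: Enumerate the 36 unordered pairs (i,j) with i<j and classify each by sign(x_j-x_i) * sign(y_j-y_i).
  (1,2):dx=-9,dy=-13->C; (1,3):dx=-11,dy=-8->C; (1,4):dx=-4,dy=-1->C; (1,5):dx=-10,dy=-9->C
  (1,6):dx=-1,dy=-6->C; (1,7):dx=-3,dy=-12->C; (1,8):dx=-2,dy=-3->C; (1,9):dx=-8,dy=+3->D
  (2,3):dx=-2,dy=+5->D; (2,4):dx=+5,dy=+12->C; (2,5):dx=-1,dy=+4->D; (2,6):dx=+8,dy=+7->C
  (2,7):dx=+6,dy=+1->C; (2,8):dx=+7,dy=+10->C; (2,9):dx=+1,dy=+16->C; (3,4):dx=+7,dy=+7->C
  (3,5):dx=+1,dy=-1->D; (3,6):dx=+10,dy=+2->C; (3,7):dx=+8,dy=-4->D; (3,8):dx=+9,dy=+5->C
  (3,9):dx=+3,dy=+11->C; (4,5):dx=-6,dy=-8->C; (4,6):dx=+3,dy=-5->D; (4,7):dx=+1,dy=-11->D
  (4,8):dx=+2,dy=-2->D; (4,9):dx=-4,dy=+4->D; (5,6):dx=+9,dy=+3->C; (5,7):dx=+7,dy=-3->D
  (5,8):dx=+8,dy=+6->C; (5,9):dx=+2,dy=+12->C; (6,7):dx=-2,dy=-6->C; (6,8):dx=-1,dy=+3->D
  (6,9):dx=-7,dy=+9->D; (7,8):dx=+1,dy=+9->C; (7,9):dx=-5,dy=+15->D; (8,9):dx=-6,dy=+6->D
Step 2: C = 22, D = 14, total pairs = 36.
Step 3: tau = (C - D)/(n(n-1)/2) = (22 - 14)/36 = 0.222222.
Step 4: Exact two-sided p-value (enumerate n! = 362880 permutations of y under H0): p = 0.476709.
Step 5: alpha = 0.05. fail to reject H0.

tau_b = 0.2222 (C=22, D=14), p = 0.476709, fail to reject H0.


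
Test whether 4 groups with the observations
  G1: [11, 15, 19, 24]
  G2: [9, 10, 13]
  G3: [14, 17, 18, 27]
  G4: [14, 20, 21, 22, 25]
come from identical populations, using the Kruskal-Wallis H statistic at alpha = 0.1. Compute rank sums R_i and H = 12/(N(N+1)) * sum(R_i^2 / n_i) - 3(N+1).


Step 1: Combine all N = 16 observations and assign midranks.
sorted (value, group, rank): (9,G2,1), (10,G2,2), (11,G1,3), (13,G2,4), (14,G3,5.5), (14,G4,5.5), (15,G1,7), (17,G3,8), (18,G3,9), (19,G1,10), (20,G4,11), (21,G4,12), (22,G4,13), (24,G1,14), (25,G4,15), (27,G3,16)
Step 2: Sum ranks within each group.
R_1 = 34 (n_1 = 4)
R_2 = 7 (n_2 = 3)
R_3 = 38.5 (n_3 = 4)
R_4 = 56.5 (n_4 = 5)
Step 3: H = 12/(N(N+1)) * sum(R_i^2/n_i) - 3(N+1)
     = 12/(16*17) * (34^2/4 + 7^2/3 + 38.5^2/4 + 56.5^2/5) - 3*17
     = 0.044118 * 1314.35 - 51
     = 6.985846.
Step 4: Ties present; correction factor C = 1 - 6/(16^3 - 16) = 0.998529. Corrected H = 6.985846 / 0.998529 = 6.996134.
Step 5: Under H0, H ~ chi^2(3); p-value = 0.072021.
Step 6: alpha = 0.1. reject H0.

H = 6.9961, df = 3, p = 0.072021, reject H0.


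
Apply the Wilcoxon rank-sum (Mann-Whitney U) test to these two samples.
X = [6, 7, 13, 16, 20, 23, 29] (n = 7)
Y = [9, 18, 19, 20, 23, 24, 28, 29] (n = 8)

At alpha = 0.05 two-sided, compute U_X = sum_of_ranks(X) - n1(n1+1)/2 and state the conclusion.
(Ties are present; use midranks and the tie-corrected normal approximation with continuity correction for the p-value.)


Step 1: Combine and sort all 15 observations; assign midranks.
sorted (value, group): (6,X), (7,X), (9,Y), (13,X), (16,X), (18,Y), (19,Y), (20,X), (20,Y), (23,X), (23,Y), (24,Y), (28,Y), (29,X), (29,Y)
ranks: 6->1, 7->2, 9->3, 13->4, 16->5, 18->6, 19->7, 20->8.5, 20->8.5, 23->10.5, 23->10.5, 24->12, 28->13, 29->14.5, 29->14.5
Step 2: Rank sum for X: R1 = 1 + 2 + 4 + 5 + 8.5 + 10.5 + 14.5 = 45.5.
Step 3: U_X = R1 - n1(n1+1)/2 = 45.5 - 7*8/2 = 45.5 - 28 = 17.5.
       U_Y = n1*n2 - U_X = 56 - 17.5 = 38.5.
Step 4: Ties are present, so use the tie-corrected normal approximation (with continuity correction) for the p-value.
Step 5: p-value = 0.245891; compare to alpha = 0.05. fail to reject H0.

U_X = 17.5, p = 0.245891, fail to reject H0 at alpha = 0.05.


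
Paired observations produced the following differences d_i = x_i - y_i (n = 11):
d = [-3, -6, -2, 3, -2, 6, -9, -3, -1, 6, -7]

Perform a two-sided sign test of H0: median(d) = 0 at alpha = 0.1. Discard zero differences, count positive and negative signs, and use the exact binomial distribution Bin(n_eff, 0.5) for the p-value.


Step 1: Discard zero differences. Original n = 11; n_eff = number of nonzero differences = 11.
Nonzero differences (with sign): -3, -6, -2, +3, -2, +6, -9, -3, -1, +6, -7
Step 2: Count signs: positive = 3, negative = 8.
Step 3: Under H0: P(positive) = 0.5, so the number of positives S ~ Bin(11, 0.5).
Step 4: Two-sided exact p-value = sum of Bin(11,0.5) probabilities at or below the observed probability = 0.226562.
Step 5: alpha = 0.1. fail to reject H0.

n_eff = 11, pos = 3, neg = 8, p = 0.226562, fail to reject H0.


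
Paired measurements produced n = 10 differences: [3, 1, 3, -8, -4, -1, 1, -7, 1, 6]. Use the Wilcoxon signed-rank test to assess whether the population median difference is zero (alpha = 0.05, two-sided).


Step 1: Drop any zero differences (none here) and take |d_i|.
|d| = [3, 1, 3, 8, 4, 1, 1, 7, 1, 6]
Step 2: Midrank |d_i| (ties get averaged ranks).
ranks: |3|->5.5, |1|->2.5, |3|->5.5, |8|->10, |4|->7, |1|->2.5, |1|->2.5, |7|->9, |1|->2.5, |6|->8
Step 3: Attach original signs; sum ranks with positive sign and with negative sign.
W+ = 5.5 + 2.5 + 5.5 + 2.5 + 2.5 + 8 = 26.5
W- = 10 + 7 + 2.5 + 9 = 28.5
(Check: W+ + W- = 55 should equal n(n+1)/2 = 55.)
Step 4: Test statistic W = min(W+, W-) = 26.5.
Step 5: Ties in |d|, so use the tie-corrected normal approximation.
        E[W] = n(n+1)/4 = 10*11/4 = 27.5.
        Tie groups: |d|=1 (t=4), |d|=3 (t=2); sum(t^3 - t) = 66.
        Var[W] = n(n+1)(2n+1)/24 - sum(t^3-t)/48 = 2310/24 - 66/48 = 94.875.
        z = (W - E[W]) / sqrt(Var[W]) = (26.5 - 27.5) / 9.7404 = -0.1027.
        Two-sided p = 2*Phi(z) = 0.918229.
Step 6: alpha = 0.05. fail to reject H0.

W+ = 26.5, W- = 28.5, W = min = 26.5, p = 0.918229, fail to reject H0.


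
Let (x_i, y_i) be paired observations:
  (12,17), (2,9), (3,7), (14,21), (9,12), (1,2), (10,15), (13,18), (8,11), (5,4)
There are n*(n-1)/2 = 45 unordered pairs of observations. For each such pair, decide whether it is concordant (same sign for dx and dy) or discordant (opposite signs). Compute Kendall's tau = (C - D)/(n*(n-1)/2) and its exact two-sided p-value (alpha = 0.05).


Step 1: Enumerate the 45 unordered pairs (i,j) with i<j and classify each by sign(x_j-x_i) * sign(y_j-y_i).
  (1,2):dx=-10,dy=-8->C; (1,3):dx=-9,dy=-10->C; (1,4):dx=+2,dy=+4->C; (1,5):dx=-3,dy=-5->C
  (1,6):dx=-11,dy=-15->C; (1,7):dx=-2,dy=-2->C; (1,8):dx=+1,dy=+1->C; (1,9):dx=-4,dy=-6->C
  (1,10):dx=-7,dy=-13->C; (2,3):dx=+1,dy=-2->D; (2,4):dx=+12,dy=+12->C; (2,5):dx=+7,dy=+3->C
  (2,6):dx=-1,dy=-7->C; (2,7):dx=+8,dy=+6->C; (2,8):dx=+11,dy=+9->C; (2,9):dx=+6,dy=+2->C
  (2,10):dx=+3,dy=-5->D; (3,4):dx=+11,dy=+14->C; (3,5):dx=+6,dy=+5->C; (3,6):dx=-2,dy=-5->C
  (3,7):dx=+7,dy=+8->C; (3,8):dx=+10,dy=+11->C; (3,9):dx=+5,dy=+4->C; (3,10):dx=+2,dy=-3->D
  (4,5):dx=-5,dy=-9->C; (4,6):dx=-13,dy=-19->C; (4,7):dx=-4,dy=-6->C; (4,8):dx=-1,dy=-3->C
  (4,9):dx=-6,dy=-10->C; (4,10):dx=-9,dy=-17->C; (5,6):dx=-8,dy=-10->C; (5,7):dx=+1,dy=+3->C
  (5,8):dx=+4,dy=+6->C; (5,9):dx=-1,dy=-1->C; (5,10):dx=-4,dy=-8->C; (6,7):dx=+9,dy=+13->C
  (6,8):dx=+12,dy=+16->C; (6,9):dx=+7,dy=+9->C; (6,10):dx=+4,dy=+2->C; (7,8):dx=+3,dy=+3->C
  (7,9):dx=-2,dy=-4->C; (7,10):dx=-5,dy=-11->C; (8,9):dx=-5,dy=-7->C; (8,10):dx=-8,dy=-14->C
  (9,10):dx=-3,dy=-7->C
Step 2: C = 42, D = 3, total pairs = 45.
Step 3: tau = (C - D)/(n(n-1)/2) = (42 - 3)/45 = 0.866667.
Step 4: Exact two-sided p-value (enumerate n! = 3628800 permutations of y under H0): p = 0.000115.
Step 5: alpha = 0.05. reject H0.

tau_b = 0.8667 (C=42, D=3), p = 0.000115, reject H0.


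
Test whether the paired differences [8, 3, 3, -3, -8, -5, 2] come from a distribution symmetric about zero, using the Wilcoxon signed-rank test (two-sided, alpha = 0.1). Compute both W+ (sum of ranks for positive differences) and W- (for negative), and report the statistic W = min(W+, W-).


Step 1: Drop any zero differences (none here) and take |d_i|.
|d| = [8, 3, 3, 3, 8, 5, 2]
Step 2: Midrank |d_i| (ties get averaged ranks).
ranks: |8|->6.5, |3|->3, |3|->3, |3|->3, |8|->6.5, |5|->5, |2|->1
Step 3: Attach original signs; sum ranks with positive sign and with negative sign.
W+ = 6.5 + 3 + 3 + 1 = 13.5
W- = 3 + 6.5 + 5 = 14.5
(Check: W+ + W- = 28 should equal n(n+1)/2 = 28.)
Step 4: Test statistic W = min(W+, W-) = 13.5.
Step 5: Ties in |d|, so use the tie-corrected normal approximation.
        E[W] = n(n+1)/4 = 7*8/4 = 14.
        Tie groups: |d|=3 (t=3), |d|=8 (t=2); sum(t^3 - t) = 30.
        Var[W] = n(n+1)(2n+1)/24 - sum(t^3-t)/48 = 840/24 - 30/48 = 34.375.
        z = (W - E[W]) / sqrt(Var[W]) = (13.5 - 14) / 5.8630 = -0.0853.
        Two-sided p = 2*Phi(z) = 0.932039.
Step 6: alpha = 0.1. fail to reject H0.

W+ = 13.5, W- = 14.5, W = min = 13.5, p = 0.932039, fail to reject H0.


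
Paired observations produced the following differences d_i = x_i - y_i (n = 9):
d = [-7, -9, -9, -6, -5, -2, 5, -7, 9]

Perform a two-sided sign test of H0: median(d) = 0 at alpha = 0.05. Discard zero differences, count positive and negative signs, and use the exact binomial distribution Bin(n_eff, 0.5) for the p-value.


Step 1: Discard zero differences. Original n = 9; n_eff = number of nonzero differences = 9.
Nonzero differences (with sign): -7, -9, -9, -6, -5, -2, +5, -7, +9
Step 2: Count signs: positive = 2, negative = 7.
Step 3: Under H0: P(positive) = 0.5, so the number of positives S ~ Bin(9, 0.5).
Step 4: Two-sided exact p-value = sum of Bin(9,0.5) probabilities at or below the observed probability = 0.179688.
Step 5: alpha = 0.05. fail to reject H0.

n_eff = 9, pos = 2, neg = 7, p = 0.179688, fail to reject H0.


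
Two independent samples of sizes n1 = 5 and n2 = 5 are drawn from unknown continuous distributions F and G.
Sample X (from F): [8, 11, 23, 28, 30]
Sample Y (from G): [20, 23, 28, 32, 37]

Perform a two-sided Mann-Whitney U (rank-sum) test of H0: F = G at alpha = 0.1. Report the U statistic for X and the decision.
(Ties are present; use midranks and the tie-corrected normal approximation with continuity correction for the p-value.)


Step 1: Combine and sort all 10 observations; assign midranks.
sorted (value, group): (8,X), (11,X), (20,Y), (23,X), (23,Y), (28,X), (28,Y), (30,X), (32,Y), (37,Y)
ranks: 8->1, 11->2, 20->3, 23->4.5, 23->4.5, 28->6.5, 28->6.5, 30->8, 32->9, 37->10
Step 2: Rank sum for X: R1 = 1 + 2 + 4.5 + 6.5 + 8 = 22.
Step 3: U_X = R1 - n1(n1+1)/2 = 22 - 5*6/2 = 22 - 15 = 7.
       U_Y = n1*n2 - U_X = 25 - 7 = 18.
Step 4: Ties are present, so use the tie-corrected normal approximation (with continuity correction) for the p-value.
Step 5: p-value = 0.293326; compare to alpha = 0.1. fail to reject H0.

U_X = 7, p = 0.293326, fail to reject H0 at alpha = 0.1.


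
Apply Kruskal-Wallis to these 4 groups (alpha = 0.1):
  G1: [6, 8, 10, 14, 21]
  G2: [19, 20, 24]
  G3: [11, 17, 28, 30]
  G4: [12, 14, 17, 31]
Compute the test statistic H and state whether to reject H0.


Step 1: Combine all N = 16 observations and assign midranks.
sorted (value, group, rank): (6,G1,1), (8,G1,2), (10,G1,3), (11,G3,4), (12,G4,5), (14,G1,6.5), (14,G4,6.5), (17,G3,8.5), (17,G4,8.5), (19,G2,10), (20,G2,11), (21,G1,12), (24,G2,13), (28,G3,14), (30,G3,15), (31,G4,16)
Step 2: Sum ranks within each group.
R_1 = 24.5 (n_1 = 5)
R_2 = 34 (n_2 = 3)
R_3 = 41.5 (n_3 = 4)
R_4 = 36 (n_4 = 4)
Step 3: H = 12/(N(N+1)) * sum(R_i^2/n_i) - 3(N+1)
     = 12/(16*17) * (24.5^2/5 + 34^2/3 + 41.5^2/4 + 36^2/4) - 3*17
     = 0.044118 * 1259.95 - 51
     = 4.585846.
Step 4: Ties present; correction factor C = 1 - 12/(16^3 - 16) = 0.997059. Corrected H = 4.585846 / 0.997059 = 4.599373.
Step 5: Under H0, H ~ chi^2(3); p-value = 0.203596.
Step 6: alpha = 0.1. fail to reject H0.

H = 4.5994, df = 3, p = 0.203596, fail to reject H0.


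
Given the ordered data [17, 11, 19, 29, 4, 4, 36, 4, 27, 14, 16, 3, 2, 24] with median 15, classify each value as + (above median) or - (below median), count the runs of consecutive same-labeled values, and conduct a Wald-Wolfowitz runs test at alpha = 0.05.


Step 1: Compute median = 15; label A = above, B = below.
Labels in order: ABAABBABABABBA  (n_A = 7, n_B = 7)
Step 2: Count runs R = 11.
Step 3: Under H0 (random ordering), E[R] = 2*n_A*n_B/(n_A+n_B) + 1 = 2*7*7/14 + 1 = 8.0000.
        Var[R] = 2*n_A*n_B*(2*n_A*n_B - n_A - n_B) / ((n_A+n_B)^2 * (n_A+n_B-1)) = 8232/2548 = 3.2308.
        SD[R] = 1.7974.
Step 4: Continuity-corrected z = (R - 0.5 - E[R]) / SD[R] = (11 - 0.5 - 8.0000) / 1.7974 = 1.3909.
Step 5: Two-sided p-value via normal approximation = 2*(1 - Phi(|z|)) = 0.164264.
Step 6: alpha = 0.05. fail to reject H0.

R = 11, z = 1.3909, p = 0.164264, fail to reject H0.


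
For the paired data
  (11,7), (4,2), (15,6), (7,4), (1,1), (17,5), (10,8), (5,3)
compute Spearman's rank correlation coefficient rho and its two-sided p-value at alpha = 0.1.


Step 1: Rank x and y separately (midranks; no ties here).
rank(x): 11->6, 4->2, 15->7, 7->4, 1->1, 17->8, 10->5, 5->3
rank(y): 7->7, 2->2, 6->6, 4->4, 1->1, 5->5, 8->8, 3->3
Step 2: d_i = R_x(i) - R_y(i); compute d_i^2.
  (6-7)^2=1, (2-2)^2=0, (7-6)^2=1, (4-4)^2=0, (1-1)^2=0, (8-5)^2=9, (5-8)^2=9, (3-3)^2=0
sum(d^2) = 20.
Step 3: rho = 1 - 6*20 / (8*(8^2 - 1)) = 1 - 120/504 = 0.761905.
Step 4: Under H0, t = rho * sqrt((n-2)/(1-rho^2)) = 2.8814 ~ t(6).
Step 5: Two-sided p-value from the t-distribution with 6 df = 0.028005.
Step 6: alpha = 0.1. reject H0.

rho = 0.7619, p = 0.028005, reject H0 at alpha = 0.1.


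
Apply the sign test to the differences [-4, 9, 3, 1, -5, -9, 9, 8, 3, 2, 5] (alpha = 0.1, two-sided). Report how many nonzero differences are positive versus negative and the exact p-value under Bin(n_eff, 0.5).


Step 1: Discard zero differences. Original n = 11; n_eff = number of nonzero differences = 11.
Nonzero differences (with sign): -4, +9, +3, +1, -5, -9, +9, +8, +3, +2, +5
Step 2: Count signs: positive = 8, negative = 3.
Step 3: Under H0: P(positive) = 0.5, so the number of positives S ~ Bin(11, 0.5).
Step 4: Two-sided exact p-value = sum of Bin(11,0.5) probabilities at or below the observed probability = 0.226562.
Step 5: alpha = 0.1. fail to reject H0.

n_eff = 11, pos = 8, neg = 3, p = 0.226562, fail to reject H0.


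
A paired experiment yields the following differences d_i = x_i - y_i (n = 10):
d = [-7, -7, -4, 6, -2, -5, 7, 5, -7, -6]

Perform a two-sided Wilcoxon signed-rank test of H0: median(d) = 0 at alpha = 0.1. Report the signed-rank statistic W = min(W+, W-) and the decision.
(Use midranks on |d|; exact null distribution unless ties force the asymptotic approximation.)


Step 1: Drop any zero differences (none here) and take |d_i|.
|d| = [7, 7, 4, 6, 2, 5, 7, 5, 7, 6]
Step 2: Midrank |d_i| (ties get averaged ranks).
ranks: |7|->8.5, |7|->8.5, |4|->2, |6|->5.5, |2|->1, |5|->3.5, |7|->8.5, |5|->3.5, |7|->8.5, |6|->5.5
Step 3: Attach original signs; sum ranks with positive sign and with negative sign.
W+ = 5.5 + 8.5 + 3.5 = 17.5
W- = 8.5 + 8.5 + 2 + 1 + 3.5 + 8.5 + 5.5 = 37.5
(Check: W+ + W- = 55 should equal n(n+1)/2 = 55.)
Step 4: Test statistic W = min(W+, W-) = 17.5.
Step 5: Ties in |d|, so use the tie-corrected normal approximation.
        E[W] = n(n+1)/4 = 10*11/4 = 27.5.
        Tie groups: |d|=5 (t=2), |d|=6 (t=2), |d|=7 (t=4); sum(t^3 - t) = 72.
        Var[W] = n(n+1)(2n+1)/24 - sum(t^3-t)/48 = 2310/24 - 72/48 = 94.75.
        z = (W - E[W]) / sqrt(Var[W]) = (17.5 - 27.5) / 9.7340 = -1.0273.
        Two-sided p = 2*Phi(z) = 0.304265.
Step 6: alpha = 0.1. fail to reject H0.

W+ = 17.5, W- = 37.5, W = min = 17.5, p = 0.304265, fail to reject H0.


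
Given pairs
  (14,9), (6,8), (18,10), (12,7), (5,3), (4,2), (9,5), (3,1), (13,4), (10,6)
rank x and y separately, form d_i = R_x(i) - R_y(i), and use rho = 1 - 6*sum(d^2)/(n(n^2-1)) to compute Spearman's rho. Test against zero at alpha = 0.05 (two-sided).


Step 1: Rank x and y separately (midranks; no ties here).
rank(x): 14->9, 6->4, 18->10, 12->7, 5->3, 4->2, 9->5, 3->1, 13->8, 10->6
rank(y): 9->9, 8->8, 10->10, 7->7, 3->3, 2->2, 5->5, 1->1, 4->4, 6->6
Step 2: d_i = R_x(i) - R_y(i); compute d_i^2.
  (9-9)^2=0, (4-8)^2=16, (10-10)^2=0, (7-7)^2=0, (3-3)^2=0, (2-2)^2=0, (5-5)^2=0, (1-1)^2=0, (8-4)^2=16, (6-6)^2=0
sum(d^2) = 32.
Step 3: rho = 1 - 6*32 / (10*(10^2 - 1)) = 1 - 192/990 = 0.806061.
Step 4: Under H0, t = rho * sqrt((n-2)/(1-rho^2)) = 3.8522 ~ t(8).
Step 5: Two-sided p-value from the t-distribution with 8 df = 0.004862.
Step 6: alpha = 0.05. reject H0.

rho = 0.8061, p = 0.004862, reject H0 at alpha = 0.05.


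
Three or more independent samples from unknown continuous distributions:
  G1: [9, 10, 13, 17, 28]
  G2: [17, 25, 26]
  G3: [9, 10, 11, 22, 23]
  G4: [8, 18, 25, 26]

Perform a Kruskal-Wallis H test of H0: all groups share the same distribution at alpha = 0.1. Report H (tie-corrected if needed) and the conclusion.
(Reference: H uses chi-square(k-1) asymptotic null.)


Step 1: Combine all N = 17 observations and assign midranks.
sorted (value, group, rank): (8,G4,1), (9,G1,2.5), (9,G3,2.5), (10,G1,4.5), (10,G3,4.5), (11,G3,6), (13,G1,7), (17,G1,8.5), (17,G2,8.5), (18,G4,10), (22,G3,11), (23,G3,12), (25,G2,13.5), (25,G4,13.5), (26,G2,15.5), (26,G4,15.5), (28,G1,17)
Step 2: Sum ranks within each group.
R_1 = 39.5 (n_1 = 5)
R_2 = 37.5 (n_2 = 3)
R_3 = 36 (n_3 = 5)
R_4 = 40 (n_4 = 4)
Step 3: H = 12/(N(N+1)) * sum(R_i^2/n_i) - 3(N+1)
     = 12/(17*18) * (39.5^2/5 + 37.5^2/3 + 36^2/5 + 40^2/4) - 3*18
     = 0.039216 * 1440 - 54
     = 2.470588.
Step 4: Ties present; correction factor C = 1 - 30/(17^3 - 17) = 0.993873. Corrected H = 2.470588 / 0.993873 = 2.485820.
Step 5: Under H0, H ~ chi^2(3); p-value = 0.477859.
Step 6: alpha = 0.1. fail to reject H0.

H = 2.4858, df = 3, p = 0.477859, fail to reject H0.


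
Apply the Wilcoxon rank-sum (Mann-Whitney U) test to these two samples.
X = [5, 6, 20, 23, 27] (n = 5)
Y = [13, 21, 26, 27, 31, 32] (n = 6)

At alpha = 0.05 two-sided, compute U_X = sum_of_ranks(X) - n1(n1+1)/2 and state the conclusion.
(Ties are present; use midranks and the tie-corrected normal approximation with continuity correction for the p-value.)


Step 1: Combine and sort all 11 observations; assign midranks.
sorted (value, group): (5,X), (6,X), (13,Y), (20,X), (21,Y), (23,X), (26,Y), (27,X), (27,Y), (31,Y), (32,Y)
ranks: 5->1, 6->2, 13->3, 20->4, 21->5, 23->6, 26->7, 27->8.5, 27->8.5, 31->10, 32->11
Step 2: Rank sum for X: R1 = 1 + 2 + 4 + 6 + 8.5 = 21.5.
Step 3: U_X = R1 - n1(n1+1)/2 = 21.5 - 5*6/2 = 21.5 - 15 = 6.5.
       U_Y = n1*n2 - U_X = 30 - 6.5 = 23.5.
Step 4: Ties are present, so use the tie-corrected normal approximation (with continuity correction) for the p-value.
Step 5: p-value = 0.143215; compare to alpha = 0.05. fail to reject H0.

U_X = 6.5, p = 0.143215, fail to reject H0 at alpha = 0.05.


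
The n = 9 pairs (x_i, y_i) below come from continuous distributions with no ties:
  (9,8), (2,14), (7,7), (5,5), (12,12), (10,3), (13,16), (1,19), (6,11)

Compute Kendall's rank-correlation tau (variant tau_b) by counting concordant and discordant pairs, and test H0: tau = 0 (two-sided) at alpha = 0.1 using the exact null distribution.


Step 1: Enumerate the 36 unordered pairs (i,j) with i<j and classify each by sign(x_j-x_i) * sign(y_j-y_i).
  (1,2):dx=-7,dy=+6->D; (1,3):dx=-2,dy=-1->C; (1,4):dx=-4,dy=-3->C; (1,5):dx=+3,dy=+4->C
  (1,6):dx=+1,dy=-5->D; (1,7):dx=+4,dy=+8->C; (1,8):dx=-8,dy=+11->D; (1,9):dx=-3,dy=+3->D
  (2,3):dx=+5,dy=-7->D; (2,4):dx=+3,dy=-9->D; (2,5):dx=+10,dy=-2->D; (2,6):dx=+8,dy=-11->D
  (2,7):dx=+11,dy=+2->C; (2,8):dx=-1,dy=+5->D; (2,9):dx=+4,dy=-3->D; (3,4):dx=-2,dy=-2->C
  (3,5):dx=+5,dy=+5->C; (3,6):dx=+3,dy=-4->D; (3,7):dx=+6,dy=+9->C; (3,8):dx=-6,dy=+12->D
  (3,9):dx=-1,dy=+4->D; (4,5):dx=+7,dy=+7->C; (4,6):dx=+5,dy=-2->D; (4,7):dx=+8,dy=+11->C
  (4,8):dx=-4,dy=+14->D; (4,9):dx=+1,dy=+6->C; (5,6):dx=-2,dy=-9->C; (5,7):dx=+1,dy=+4->C
  (5,8):dx=-11,dy=+7->D; (5,9):dx=-6,dy=-1->C; (6,7):dx=+3,dy=+13->C; (6,8):dx=-9,dy=+16->D
  (6,9):dx=-4,dy=+8->D; (7,8):dx=-12,dy=+3->D; (7,9):dx=-7,dy=-5->C; (8,9):dx=+5,dy=-8->D
Step 2: C = 16, D = 20, total pairs = 36.
Step 3: tau = (C - D)/(n(n-1)/2) = (16 - 20)/36 = -0.111111.
Step 4: Exact two-sided p-value (enumerate n! = 362880 permutations of y under H0): p = 0.761414.
Step 5: alpha = 0.1. fail to reject H0.

tau_b = -0.1111 (C=16, D=20), p = 0.761414, fail to reject H0.


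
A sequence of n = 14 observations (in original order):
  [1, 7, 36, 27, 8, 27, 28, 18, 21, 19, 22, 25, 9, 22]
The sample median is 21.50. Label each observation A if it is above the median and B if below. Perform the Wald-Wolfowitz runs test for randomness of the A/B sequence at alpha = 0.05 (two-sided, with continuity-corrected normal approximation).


Step 1: Compute median = 21.50; label A = above, B = below.
Labels in order: BBAABAABBBAABA  (n_A = 7, n_B = 7)
Step 2: Count runs R = 8.
Step 3: Under H0 (random ordering), E[R] = 2*n_A*n_B/(n_A+n_B) + 1 = 2*7*7/14 + 1 = 8.0000.
        Var[R] = 2*n_A*n_B*(2*n_A*n_B - n_A - n_B) / ((n_A+n_B)^2 * (n_A+n_B-1)) = 8232/2548 = 3.2308.
        SD[R] = 1.7974.
Step 4: R = E[R], so z = 0 with no continuity correction.
Step 5: Two-sided p-value via normal approximation = 2*(1 - Phi(|z|)) = 1.000000.
Step 6: alpha = 0.05. fail to reject H0.

R = 8, z = 0.0000, p = 1.000000, fail to reject H0.


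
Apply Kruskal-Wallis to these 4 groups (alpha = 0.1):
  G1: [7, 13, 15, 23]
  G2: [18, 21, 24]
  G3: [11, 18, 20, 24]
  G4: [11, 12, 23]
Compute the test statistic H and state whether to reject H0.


Step 1: Combine all N = 14 observations and assign midranks.
sorted (value, group, rank): (7,G1,1), (11,G3,2.5), (11,G4,2.5), (12,G4,4), (13,G1,5), (15,G1,6), (18,G2,7.5), (18,G3,7.5), (20,G3,9), (21,G2,10), (23,G1,11.5), (23,G4,11.5), (24,G2,13.5), (24,G3,13.5)
Step 2: Sum ranks within each group.
R_1 = 23.5 (n_1 = 4)
R_2 = 31 (n_2 = 3)
R_3 = 32.5 (n_3 = 4)
R_4 = 18 (n_4 = 3)
Step 3: H = 12/(N(N+1)) * sum(R_i^2/n_i) - 3(N+1)
     = 12/(14*15) * (23.5^2/4 + 31^2/3 + 32.5^2/4 + 18^2/3) - 3*15
     = 0.057143 * 830.458 - 45
     = 2.454762.
Step 4: Ties present; correction factor C = 1 - 24/(14^3 - 14) = 0.991209. Corrected H = 2.454762 / 0.991209 = 2.476534.
Step 5: Under H0, H ~ chi^2(3); p-value = 0.479547.
Step 6: alpha = 0.1. fail to reject H0.

H = 2.4765, df = 3, p = 0.479547, fail to reject H0.


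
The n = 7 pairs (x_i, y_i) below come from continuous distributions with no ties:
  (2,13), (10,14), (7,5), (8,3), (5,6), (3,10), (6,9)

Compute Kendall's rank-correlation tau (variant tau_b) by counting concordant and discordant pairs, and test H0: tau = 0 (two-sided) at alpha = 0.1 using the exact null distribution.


Step 1: Enumerate the 21 unordered pairs (i,j) with i<j and classify each by sign(x_j-x_i) * sign(y_j-y_i).
  (1,2):dx=+8,dy=+1->C; (1,3):dx=+5,dy=-8->D; (1,4):dx=+6,dy=-10->D; (1,5):dx=+3,dy=-7->D
  (1,6):dx=+1,dy=-3->D; (1,7):dx=+4,dy=-4->D; (2,3):dx=-3,dy=-9->C; (2,4):dx=-2,dy=-11->C
  (2,5):dx=-5,dy=-8->C; (2,6):dx=-7,dy=-4->C; (2,7):dx=-4,dy=-5->C; (3,4):dx=+1,dy=-2->D
  (3,5):dx=-2,dy=+1->D; (3,6):dx=-4,dy=+5->D; (3,7):dx=-1,dy=+4->D; (4,5):dx=-3,dy=+3->D
  (4,6):dx=-5,dy=+7->D; (4,7):dx=-2,dy=+6->D; (5,6):dx=-2,dy=+4->D; (5,7):dx=+1,dy=+3->C
  (6,7):dx=+3,dy=-1->D
Step 2: C = 7, D = 14, total pairs = 21.
Step 3: tau = (C - D)/(n(n-1)/2) = (7 - 14)/21 = -0.333333.
Step 4: Exact two-sided p-value (enumerate n! = 5040 permutations of y under H0): p = 0.381349.
Step 5: alpha = 0.1. fail to reject H0.

tau_b = -0.3333 (C=7, D=14), p = 0.381349, fail to reject H0.


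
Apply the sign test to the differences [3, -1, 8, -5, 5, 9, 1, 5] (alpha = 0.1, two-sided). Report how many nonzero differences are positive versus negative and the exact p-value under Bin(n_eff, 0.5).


Step 1: Discard zero differences. Original n = 8; n_eff = number of nonzero differences = 8.
Nonzero differences (with sign): +3, -1, +8, -5, +5, +9, +1, +5
Step 2: Count signs: positive = 6, negative = 2.
Step 3: Under H0: P(positive) = 0.5, so the number of positives S ~ Bin(8, 0.5).
Step 4: Two-sided exact p-value = sum of Bin(8,0.5) probabilities at or below the observed probability = 0.289062.
Step 5: alpha = 0.1. fail to reject H0.

n_eff = 8, pos = 6, neg = 2, p = 0.289062, fail to reject H0.


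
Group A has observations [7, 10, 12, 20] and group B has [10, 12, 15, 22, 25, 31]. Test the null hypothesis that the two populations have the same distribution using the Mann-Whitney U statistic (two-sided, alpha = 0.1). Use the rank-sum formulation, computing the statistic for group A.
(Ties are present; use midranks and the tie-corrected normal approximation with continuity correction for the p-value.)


Step 1: Combine and sort all 10 observations; assign midranks.
sorted (value, group): (7,X), (10,X), (10,Y), (12,X), (12,Y), (15,Y), (20,X), (22,Y), (25,Y), (31,Y)
ranks: 7->1, 10->2.5, 10->2.5, 12->4.5, 12->4.5, 15->6, 20->7, 22->8, 25->9, 31->10
Step 2: Rank sum for X: R1 = 1 + 2.5 + 4.5 + 7 = 15.
Step 3: U_X = R1 - n1(n1+1)/2 = 15 - 4*5/2 = 15 - 10 = 5.
       U_Y = n1*n2 - U_X = 24 - 5 = 19.
Step 4: Ties are present, so use the tie-corrected normal approximation (with continuity correction) for the p-value.
Step 5: p-value = 0.163233; compare to alpha = 0.1. fail to reject H0.

U_X = 5, p = 0.163233, fail to reject H0 at alpha = 0.1.
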